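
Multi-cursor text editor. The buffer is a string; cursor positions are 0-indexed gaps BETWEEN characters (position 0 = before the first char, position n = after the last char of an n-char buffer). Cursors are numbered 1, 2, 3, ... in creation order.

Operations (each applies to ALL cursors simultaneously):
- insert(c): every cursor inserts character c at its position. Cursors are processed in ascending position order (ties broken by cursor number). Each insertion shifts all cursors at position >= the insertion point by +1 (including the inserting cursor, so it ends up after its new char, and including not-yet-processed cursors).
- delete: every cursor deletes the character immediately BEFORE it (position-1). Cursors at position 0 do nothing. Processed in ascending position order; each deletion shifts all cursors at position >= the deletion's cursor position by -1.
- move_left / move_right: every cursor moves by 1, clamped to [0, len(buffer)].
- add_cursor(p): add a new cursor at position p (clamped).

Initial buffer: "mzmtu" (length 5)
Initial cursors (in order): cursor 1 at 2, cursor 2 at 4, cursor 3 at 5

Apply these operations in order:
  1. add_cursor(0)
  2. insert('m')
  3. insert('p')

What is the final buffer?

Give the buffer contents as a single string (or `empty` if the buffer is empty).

Answer: mpmzmpmtmpump

Derivation:
After op 1 (add_cursor(0)): buffer="mzmtu" (len 5), cursors c4@0 c1@2 c2@4 c3@5, authorship .....
After op 2 (insert('m')): buffer="mmzmmtmum" (len 9), cursors c4@1 c1@4 c2@7 c3@9, authorship 4..1..2.3
After op 3 (insert('p')): buffer="mpmzmpmtmpump" (len 13), cursors c4@2 c1@6 c2@10 c3@13, authorship 44..11..22.33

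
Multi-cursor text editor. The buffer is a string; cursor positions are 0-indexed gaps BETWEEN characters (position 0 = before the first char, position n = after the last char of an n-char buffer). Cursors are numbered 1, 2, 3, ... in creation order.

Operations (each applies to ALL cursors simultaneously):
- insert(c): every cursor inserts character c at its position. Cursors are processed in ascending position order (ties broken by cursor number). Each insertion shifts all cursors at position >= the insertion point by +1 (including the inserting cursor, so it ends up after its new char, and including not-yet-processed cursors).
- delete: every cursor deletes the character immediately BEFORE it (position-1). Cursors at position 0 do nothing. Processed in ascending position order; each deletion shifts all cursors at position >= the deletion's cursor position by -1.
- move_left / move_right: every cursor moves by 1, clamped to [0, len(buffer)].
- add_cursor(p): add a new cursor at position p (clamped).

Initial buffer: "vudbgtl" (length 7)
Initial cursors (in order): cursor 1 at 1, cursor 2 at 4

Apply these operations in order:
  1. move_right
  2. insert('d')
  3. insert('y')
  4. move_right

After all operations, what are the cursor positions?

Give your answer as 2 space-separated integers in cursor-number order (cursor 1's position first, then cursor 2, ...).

After op 1 (move_right): buffer="vudbgtl" (len 7), cursors c1@2 c2@5, authorship .......
After op 2 (insert('d')): buffer="vuddbgdtl" (len 9), cursors c1@3 c2@7, authorship ..1...2..
After op 3 (insert('y')): buffer="vudydbgdytl" (len 11), cursors c1@4 c2@9, authorship ..11...22..
After op 4 (move_right): buffer="vudydbgdytl" (len 11), cursors c1@5 c2@10, authorship ..11...22..

Answer: 5 10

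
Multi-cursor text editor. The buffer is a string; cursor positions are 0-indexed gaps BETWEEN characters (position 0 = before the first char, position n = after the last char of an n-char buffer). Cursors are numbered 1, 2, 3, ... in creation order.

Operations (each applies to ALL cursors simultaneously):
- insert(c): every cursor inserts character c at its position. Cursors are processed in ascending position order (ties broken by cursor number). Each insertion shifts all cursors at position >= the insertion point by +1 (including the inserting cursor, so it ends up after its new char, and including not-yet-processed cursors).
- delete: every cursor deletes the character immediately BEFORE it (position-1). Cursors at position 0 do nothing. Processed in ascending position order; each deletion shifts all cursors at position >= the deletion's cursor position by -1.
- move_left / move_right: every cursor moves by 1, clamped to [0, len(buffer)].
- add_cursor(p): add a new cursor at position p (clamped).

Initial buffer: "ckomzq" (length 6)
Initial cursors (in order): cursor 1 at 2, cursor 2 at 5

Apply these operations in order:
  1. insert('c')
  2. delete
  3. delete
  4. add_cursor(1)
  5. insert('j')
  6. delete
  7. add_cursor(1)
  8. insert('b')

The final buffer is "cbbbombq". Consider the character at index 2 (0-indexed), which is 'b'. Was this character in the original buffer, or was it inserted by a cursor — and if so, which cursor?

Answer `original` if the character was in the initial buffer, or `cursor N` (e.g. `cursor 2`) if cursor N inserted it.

Answer: cursor 3

Derivation:
After op 1 (insert('c')): buffer="ckcomzcq" (len 8), cursors c1@3 c2@7, authorship ..1...2.
After op 2 (delete): buffer="ckomzq" (len 6), cursors c1@2 c2@5, authorship ......
After op 3 (delete): buffer="comq" (len 4), cursors c1@1 c2@3, authorship ....
After op 4 (add_cursor(1)): buffer="comq" (len 4), cursors c1@1 c3@1 c2@3, authorship ....
After op 5 (insert('j')): buffer="cjjomjq" (len 7), cursors c1@3 c3@3 c2@6, authorship .13..2.
After op 6 (delete): buffer="comq" (len 4), cursors c1@1 c3@1 c2@3, authorship ....
After op 7 (add_cursor(1)): buffer="comq" (len 4), cursors c1@1 c3@1 c4@1 c2@3, authorship ....
After op 8 (insert('b')): buffer="cbbbombq" (len 8), cursors c1@4 c3@4 c4@4 c2@7, authorship .134..2.
Authorship (.=original, N=cursor N): . 1 3 4 . . 2 .
Index 2: author = 3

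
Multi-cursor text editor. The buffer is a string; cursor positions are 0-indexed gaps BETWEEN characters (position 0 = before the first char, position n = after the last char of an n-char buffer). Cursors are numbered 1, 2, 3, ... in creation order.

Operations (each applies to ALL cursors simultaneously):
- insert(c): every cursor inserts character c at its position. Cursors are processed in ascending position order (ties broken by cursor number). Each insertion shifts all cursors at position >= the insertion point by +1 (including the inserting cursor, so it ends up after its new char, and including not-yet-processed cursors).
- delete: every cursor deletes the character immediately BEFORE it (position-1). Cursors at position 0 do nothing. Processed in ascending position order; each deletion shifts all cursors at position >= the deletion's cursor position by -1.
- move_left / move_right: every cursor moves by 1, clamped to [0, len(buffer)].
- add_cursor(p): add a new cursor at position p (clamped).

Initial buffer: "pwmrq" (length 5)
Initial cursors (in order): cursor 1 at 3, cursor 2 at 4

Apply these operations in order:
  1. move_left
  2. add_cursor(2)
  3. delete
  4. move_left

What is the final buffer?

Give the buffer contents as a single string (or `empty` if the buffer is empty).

Answer: rq

Derivation:
After op 1 (move_left): buffer="pwmrq" (len 5), cursors c1@2 c2@3, authorship .....
After op 2 (add_cursor(2)): buffer="pwmrq" (len 5), cursors c1@2 c3@2 c2@3, authorship .....
After op 3 (delete): buffer="rq" (len 2), cursors c1@0 c2@0 c3@0, authorship ..
After op 4 (move_left): buffer="rq" (len 2), cursors c1@0 c2@0 c3@0, authorship ..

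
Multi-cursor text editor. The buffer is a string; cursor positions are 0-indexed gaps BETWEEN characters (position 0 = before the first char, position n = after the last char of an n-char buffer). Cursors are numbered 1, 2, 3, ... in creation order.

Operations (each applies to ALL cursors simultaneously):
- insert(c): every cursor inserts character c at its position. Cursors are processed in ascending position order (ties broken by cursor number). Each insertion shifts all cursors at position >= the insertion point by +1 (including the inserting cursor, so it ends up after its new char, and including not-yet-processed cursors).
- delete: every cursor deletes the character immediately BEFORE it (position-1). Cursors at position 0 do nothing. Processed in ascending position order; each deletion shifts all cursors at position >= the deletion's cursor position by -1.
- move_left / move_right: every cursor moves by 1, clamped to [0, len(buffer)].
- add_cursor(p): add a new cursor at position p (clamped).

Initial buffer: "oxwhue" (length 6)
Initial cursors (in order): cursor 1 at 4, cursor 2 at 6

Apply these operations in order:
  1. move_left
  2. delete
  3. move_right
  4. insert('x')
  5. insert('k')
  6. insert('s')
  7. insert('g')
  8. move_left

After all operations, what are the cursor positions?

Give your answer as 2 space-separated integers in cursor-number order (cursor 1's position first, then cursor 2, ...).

Answer: 6 11

Derivation:
After op 1 (move_left): buffer="oxwhue" (len 6), cursors c1@3 c2@5, authorship ......
After op 2 (delete): buffer="oxhe" (len 4), cursors c1@2 c2@3, authorship ....
After op 3 (move_right): buffer="oxhe" (len 4), cursors c1@3 c2@4, authorship ....
After op 4 (insert('x')): buffer="oxhxex" (len 6), cursors c1@4 c2@6, authorship ...1.2
After op 5 (insert('k')): buffer="oxhxkexk" (len 8), cursors c1@5 c2@8, authorship ...11.22
After op 6 (insert('s')): buffer="oxhxksexks" (len 10), cursors c1@6 c2@10, authorship ...111.222
After op 7 (insert('g')): buffer="oxhxksgexksg" (len 12), cursors c1@7 c2@12, authorship ...1111.2222
After op 8 (move_left): buffer="oxhxksgexksg" (len 12), cursors c1@6 c2@11, authorship ...1111.2222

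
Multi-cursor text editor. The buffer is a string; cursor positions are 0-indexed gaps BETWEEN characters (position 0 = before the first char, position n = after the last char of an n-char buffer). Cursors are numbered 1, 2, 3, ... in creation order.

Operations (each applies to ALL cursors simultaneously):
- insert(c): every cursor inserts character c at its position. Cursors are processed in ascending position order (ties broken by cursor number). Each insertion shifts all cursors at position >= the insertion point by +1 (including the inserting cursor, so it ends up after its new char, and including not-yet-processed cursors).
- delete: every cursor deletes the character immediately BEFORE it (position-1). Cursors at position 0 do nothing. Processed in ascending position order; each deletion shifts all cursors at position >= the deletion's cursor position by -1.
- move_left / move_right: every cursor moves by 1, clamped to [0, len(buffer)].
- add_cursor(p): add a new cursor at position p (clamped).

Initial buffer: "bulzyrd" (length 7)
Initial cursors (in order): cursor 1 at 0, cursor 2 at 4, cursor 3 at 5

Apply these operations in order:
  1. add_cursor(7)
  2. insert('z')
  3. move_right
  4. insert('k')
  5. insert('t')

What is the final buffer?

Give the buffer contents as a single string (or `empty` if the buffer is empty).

After op 1 (add_cursor(7)): buffer="bulzyrd" (len 7), cursors c1@0 c2@4 c3@5 c4@7, authorship .......
After op 2 (insert('z')): buffer="zbulzzyzrdz" (len 11), cursors c1@1 c2@6 c3@8 c4@11, authorship 1....2.3..4
After op 3 (move_right): buffer="zbulzzyzrdz" (len 11), cursors c1@2 c2@7 c3@9 c4@11, authorship 1....2.3..4
After op 4 (insert('k')): buffer="zbkulzzykzrkdzk" (len 15), cursors c1@3 c2@9 c3@12 c4@15, authorship 1.1...2.23.3.44
After op 5 (insert('t')): buffer="zbktulzzyktzrktdzkt" (len 19), cursors c1@4 c2@11 c3@15 c4@19, authorship 1.11...2.223.33.444

Answer: zbktulzzyktzrktdzkt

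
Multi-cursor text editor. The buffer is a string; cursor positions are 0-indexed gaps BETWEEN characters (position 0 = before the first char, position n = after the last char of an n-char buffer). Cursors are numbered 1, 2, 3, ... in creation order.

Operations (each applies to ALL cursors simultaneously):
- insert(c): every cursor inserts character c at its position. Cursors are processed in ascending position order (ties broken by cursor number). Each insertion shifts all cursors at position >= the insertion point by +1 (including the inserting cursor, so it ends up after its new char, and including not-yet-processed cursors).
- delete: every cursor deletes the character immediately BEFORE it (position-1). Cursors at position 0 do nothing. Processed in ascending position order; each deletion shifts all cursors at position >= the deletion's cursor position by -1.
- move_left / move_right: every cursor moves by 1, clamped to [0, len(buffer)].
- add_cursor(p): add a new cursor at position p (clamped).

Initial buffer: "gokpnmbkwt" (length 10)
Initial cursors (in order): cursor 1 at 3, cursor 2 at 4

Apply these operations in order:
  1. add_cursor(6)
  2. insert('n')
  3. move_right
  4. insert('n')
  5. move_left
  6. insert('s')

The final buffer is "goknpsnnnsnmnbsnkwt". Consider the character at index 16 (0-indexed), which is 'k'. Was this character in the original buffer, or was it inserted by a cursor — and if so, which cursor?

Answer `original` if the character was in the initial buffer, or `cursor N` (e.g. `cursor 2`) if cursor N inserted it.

Answer: original

Derivation:
After op 1 (add_cursor(6)): buffer="gokpnmbkwt" (len 10), cursors c1@3 c2@4 c3@6, authorship ..........
After op 2 (insert('n')): buffer="goknpnnmnbkwt" (len 13), cursors c1@4 c2@6 c3@9, authorship ...1.2..3....
After op 3 (move_right): buffer="goknpnnmnbkwt" (len 13), cursors c1@5 c2@7 c3@10, authorship ...1.2..3....
After op 4 (insert('n')): buffer="goknpnnnnmnbnkwt" (len 16), cursors c1@6 c2@9 c3@13, authorship ...1.12.2.3.3...
After op 5 (move_left): buffer="goknpnnnnmnbnkwt" (len 16), cursors c1@5 c2@8 c3@12, authorship ...1.12.2.3.3...
After op 6 (insert('s')): buffer="goknpsnnnsnmnbsnkwt" (len 19), cursors c1@6 c2@10 c3@15, authorship ...1.112.22.3.33...
Authorship (.=original, N=cursor N): . . . 1 . 1 1 2 . 2 2 . 3 . 3 3 . . .
Index 16: author = original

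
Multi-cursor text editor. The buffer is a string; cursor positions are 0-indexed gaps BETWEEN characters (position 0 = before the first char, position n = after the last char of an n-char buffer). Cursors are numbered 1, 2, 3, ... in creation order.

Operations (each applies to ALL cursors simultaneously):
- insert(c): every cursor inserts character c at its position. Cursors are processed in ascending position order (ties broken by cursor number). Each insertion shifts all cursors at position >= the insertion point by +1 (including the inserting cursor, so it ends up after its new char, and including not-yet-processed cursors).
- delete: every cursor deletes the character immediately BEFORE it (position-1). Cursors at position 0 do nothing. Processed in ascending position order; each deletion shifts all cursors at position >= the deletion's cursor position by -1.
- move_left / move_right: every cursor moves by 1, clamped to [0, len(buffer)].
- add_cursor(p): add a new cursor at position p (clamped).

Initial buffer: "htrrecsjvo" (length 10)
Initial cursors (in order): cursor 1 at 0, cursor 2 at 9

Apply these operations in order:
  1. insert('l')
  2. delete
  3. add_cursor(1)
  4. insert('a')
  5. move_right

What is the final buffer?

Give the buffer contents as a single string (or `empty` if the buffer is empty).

After op 1 (insert('l')): buffer="lhtrrecsjvlo" (len 12), cursors c1@1 c2@11, authorship 1.........2.
After op 2 (delete): buffer="htrrecsjvo" (len 10), cursors c1@0 c2@9, authorship ..........
After op 3 (add_cursor(1)): buffer="htrrecsjvo" (len 10), cursors c1@0 c3@1 c2@9, authorship ..........
After op 4 (insert('a')): buffer="ahatrrecsjvao" (len 13), cursors c1@1 c3@3 c2@12, authorship 1.3........2.
After op 5 (move_right): buffer="ahatrrecsjvao" (len 13), cursors c1@2 c3@4 c2@13, authorship 1.3........2.

Answer: ahatrrecsjvao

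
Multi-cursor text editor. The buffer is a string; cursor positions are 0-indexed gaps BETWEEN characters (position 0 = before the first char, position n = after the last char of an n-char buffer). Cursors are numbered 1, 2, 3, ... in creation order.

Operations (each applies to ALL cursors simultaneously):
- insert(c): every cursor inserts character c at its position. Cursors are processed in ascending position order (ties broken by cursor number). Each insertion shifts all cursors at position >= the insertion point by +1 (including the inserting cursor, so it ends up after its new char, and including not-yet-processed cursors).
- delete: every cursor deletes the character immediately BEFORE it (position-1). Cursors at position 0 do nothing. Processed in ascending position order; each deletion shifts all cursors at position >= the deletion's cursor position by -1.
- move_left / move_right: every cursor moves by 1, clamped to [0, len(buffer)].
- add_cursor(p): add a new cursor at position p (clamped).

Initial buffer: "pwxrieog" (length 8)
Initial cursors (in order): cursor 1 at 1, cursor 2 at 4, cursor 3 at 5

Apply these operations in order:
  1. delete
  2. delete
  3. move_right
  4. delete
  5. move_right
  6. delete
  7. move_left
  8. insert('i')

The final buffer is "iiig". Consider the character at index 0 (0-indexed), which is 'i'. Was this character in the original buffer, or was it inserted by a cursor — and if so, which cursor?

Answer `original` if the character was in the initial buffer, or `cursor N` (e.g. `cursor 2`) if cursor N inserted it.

Answer: cursor 1

Derivation:
After op 1 (delete): buffer="wxeog" (len 5), cursors c1@0 c2@2 c3@2, authorship .....
After op 2 (delete): buffer="eog" (len 3), cursors c1@0 c2@0 c3@0, authorship ...
After op 3 (move_right): buffer="eog" (len 3), cursors c1@1 c2@1 c3@1, authorship ...
After op 4 (delete): buffer="og" (len 2), cursors c1@0 c2@0 c3@0, authorship ..
After op 5 (move_right): buffer="og" (len 2), cursors c1@1 c2@1 c3@1, authorship ..
After op 6 (delete): buffer="g" (len 1), cursors c1@0 c2@0 c3@0, authorship .
After op 7 (move_left): buffer="g" (len 1), cursors c1@0 c2@0 c3@0, authorship .
After op 8 (insert('i')): buffer="iiig" (len 4), cursors c1@3 c2@3 c3@3, authorship 123.
Authorship (.=original, N=cursor N): 1 2 3 .
Index 0: author = 1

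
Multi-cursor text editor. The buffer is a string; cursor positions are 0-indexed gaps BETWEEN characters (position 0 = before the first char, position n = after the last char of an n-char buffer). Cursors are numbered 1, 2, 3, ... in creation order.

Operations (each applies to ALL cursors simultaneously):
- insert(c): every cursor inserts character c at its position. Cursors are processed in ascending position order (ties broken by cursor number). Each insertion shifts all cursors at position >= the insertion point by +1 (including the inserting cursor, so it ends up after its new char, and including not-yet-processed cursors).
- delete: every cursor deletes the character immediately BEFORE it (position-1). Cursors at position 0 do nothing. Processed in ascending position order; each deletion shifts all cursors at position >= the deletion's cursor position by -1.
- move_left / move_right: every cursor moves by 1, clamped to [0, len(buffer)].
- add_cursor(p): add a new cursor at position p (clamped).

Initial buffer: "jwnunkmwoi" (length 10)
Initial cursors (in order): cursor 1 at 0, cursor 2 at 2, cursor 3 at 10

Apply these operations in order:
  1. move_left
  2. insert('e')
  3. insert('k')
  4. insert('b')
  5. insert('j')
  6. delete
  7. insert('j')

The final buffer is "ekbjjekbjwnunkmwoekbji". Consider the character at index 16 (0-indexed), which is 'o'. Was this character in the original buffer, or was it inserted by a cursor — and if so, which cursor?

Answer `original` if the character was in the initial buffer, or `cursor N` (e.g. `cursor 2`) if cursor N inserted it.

After op 1 (move_left): buffer="jwnunkmwoi" (len 10), cursors c1@0 c2@1 c3@9, authorship ..........
After op 2 (insert('e')): buffer="ejewnunkmwoei" (len 13), cursors c1@1 c2@3 c3@12, authorship 1.2........3.
After op 3 (insert('k')): buffer="ekjekwnunkmwoeki" (len 16), cursors c1@2 c2@5 c3@15, authorship 11.22........33.
After op 4 (insert('b')): buffer="ekbjekbwnunkmwoekbi" (len 19), cursors c1@3 c2@7 c3@18, authorship 111.222........333.
After op 5 (insert('j')): buffer="ekbjjekbjwnunkmwoekbji" (len 22), cursors c1@4 c2@9 c3@21, authorship 1111.2222........3333.
After op 6 (delete): buffer="ekbjekbwnunkmwoekbi" (len 19), cursors c1@3 c2@7 c3@18, authorship 111.222........333.
After op 7 (insert('j')): buffer="ekbjjekbjwnunkmwoekbji" (len 22), cursors c1@4 c2@9 c3@21, authorship 1111.2222........3333.
Authorship (.=original, N=cursor N): 1 1 1 1 . 2 2 2 2 . . . . . . . . 3 3 3 3 .
Index 16: author = original

Answer: original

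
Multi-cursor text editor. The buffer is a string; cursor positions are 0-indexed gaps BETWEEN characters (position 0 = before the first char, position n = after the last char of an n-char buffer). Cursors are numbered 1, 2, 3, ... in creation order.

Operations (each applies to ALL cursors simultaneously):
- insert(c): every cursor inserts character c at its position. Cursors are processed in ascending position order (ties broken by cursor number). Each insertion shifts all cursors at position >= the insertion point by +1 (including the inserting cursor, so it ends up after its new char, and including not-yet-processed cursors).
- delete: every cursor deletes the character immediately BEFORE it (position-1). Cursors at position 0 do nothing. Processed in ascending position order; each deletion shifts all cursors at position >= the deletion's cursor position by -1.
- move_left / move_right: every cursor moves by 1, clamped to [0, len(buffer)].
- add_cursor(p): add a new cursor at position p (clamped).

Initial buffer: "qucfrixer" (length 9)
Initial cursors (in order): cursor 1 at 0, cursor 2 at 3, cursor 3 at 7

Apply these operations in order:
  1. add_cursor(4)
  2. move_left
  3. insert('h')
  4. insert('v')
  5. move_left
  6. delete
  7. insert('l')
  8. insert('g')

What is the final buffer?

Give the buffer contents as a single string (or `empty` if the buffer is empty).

Answer: lgvqulgvclgvfrilgvxer

Derivation:
After op 1 (add_cursor(4)): buffer="qucfrixer" (len 9), cursors c1@0 c2@3 c4@4 c3@7, authorship .........
After op 2 (move_left): buffer="qucfrixer" (len 9), cursors c1@0 c2@2 c4@3 c3@6, authorship .........
After op 3 (insert('h')): buffer="hquhchfrihxer" (len 13), cursors c1@1 c2@4 c4@6 c3@10, authorship 1..2.4...3...
After op 4 (insert('v')): buffer="hvquhvchvfrihvxer" (len 17), cursors c1@2 c2@6 c4@9 c3@14, authorship 11..22.44...33...
After op 5 (move_left): buffer="hvquhvchvfrihvxer" (len 17), cursors c1@1 c2@5 c4@8 c3@13, authorship 11..22.44...33...
After op 6 (delete): buffer="vquvcvfrivxer" (len 13), cursors c1@0 c2@3 c4@5 c3@9, authorship 1..2.4...3...
After op 7 (insert('l')): buffer="lvqulvclvfrilvxer" (len 17), cursors c1@1 c2@5 c4@8 c3@13, authorship 11..22.44...33...
After op 8 (insert('g')): buffer="lgvqulgvclgvfrilgvxer" (len 21), cursors c1@2 c2@7 c4@11 c3@17, authorship 111..222.444...333...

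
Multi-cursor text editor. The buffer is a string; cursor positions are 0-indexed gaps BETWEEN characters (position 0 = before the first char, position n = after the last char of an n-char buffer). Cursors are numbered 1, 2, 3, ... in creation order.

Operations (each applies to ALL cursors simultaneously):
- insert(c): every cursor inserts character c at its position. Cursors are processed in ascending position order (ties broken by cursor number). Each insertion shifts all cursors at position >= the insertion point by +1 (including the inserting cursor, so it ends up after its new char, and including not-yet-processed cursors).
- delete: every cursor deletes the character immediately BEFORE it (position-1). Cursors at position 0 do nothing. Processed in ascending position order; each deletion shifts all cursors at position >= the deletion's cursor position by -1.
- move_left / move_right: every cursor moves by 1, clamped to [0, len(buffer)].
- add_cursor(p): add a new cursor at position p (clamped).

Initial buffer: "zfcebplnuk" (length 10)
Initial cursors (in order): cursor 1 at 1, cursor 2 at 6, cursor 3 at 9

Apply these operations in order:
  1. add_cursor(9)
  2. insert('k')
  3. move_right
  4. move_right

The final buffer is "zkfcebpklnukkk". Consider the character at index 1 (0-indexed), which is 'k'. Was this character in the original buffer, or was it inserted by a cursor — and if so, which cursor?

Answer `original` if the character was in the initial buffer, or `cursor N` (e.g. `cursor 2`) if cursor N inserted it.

Answer: cursor 1

Derivation:
After op 1 (add_cursor(9)): buffer="zfcebplnuk" (len 10), cursors c1@1 c2@6 c3@9 c4@9, authorship ..........
After op 2 (insert('k')): buffer="zkfcebpklnukkk" (len 14), cursors c1@2 c2@8 c3@13 c4@13, authorship .1.....2...34.
After op 3 (move_right): buffer="zkfcebpklnukkk" (len 14), cursors c1@3 c2@9 c3@14 c4@14, authorship .1.....2...34.
After op 4 (move_right): buffer="zkfcebpklnukkk" (len 14), cursors c1@4 c2@10 c3@14 c4@14, authorship .1.....2...34.
Authorship (.=original, N=cursor N): . 1 . . . . . 2 . . . 3 4 .
Index 1: author = 1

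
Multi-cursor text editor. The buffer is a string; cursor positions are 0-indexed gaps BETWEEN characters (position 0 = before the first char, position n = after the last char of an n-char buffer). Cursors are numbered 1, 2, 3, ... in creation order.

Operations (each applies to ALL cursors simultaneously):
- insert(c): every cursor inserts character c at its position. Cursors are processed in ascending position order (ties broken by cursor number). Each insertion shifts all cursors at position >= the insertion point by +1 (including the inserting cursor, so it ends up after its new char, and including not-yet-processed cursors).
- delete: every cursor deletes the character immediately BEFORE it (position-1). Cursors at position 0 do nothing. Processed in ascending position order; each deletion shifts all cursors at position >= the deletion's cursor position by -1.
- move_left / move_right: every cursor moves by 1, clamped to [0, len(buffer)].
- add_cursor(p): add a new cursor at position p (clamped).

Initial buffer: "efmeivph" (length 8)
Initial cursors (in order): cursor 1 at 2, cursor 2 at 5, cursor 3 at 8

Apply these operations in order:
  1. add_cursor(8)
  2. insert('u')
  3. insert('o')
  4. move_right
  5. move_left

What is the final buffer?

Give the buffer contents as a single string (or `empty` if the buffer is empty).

Answer: efuomeiuovphuuoo

Derivation:
After op 1 (add_cursor(8)): buffer="efmeivph" (len 8), cursors c1@2 c2@5 c3@8 c4@8, authorship ........
After op 2 (insert('u')): buffer="efumeiuvphuu" (len 12), cursors c1@3 c2@7 c3@12 c4@12, authorship ..1...2...34
After op 3 (insert('o')): buffer="efuomeiuovphuuoo" (len 16), cursors c1@4 c2@9 c3@16 c4@16, authorship ..11...22...3434
After op 4 (move_right): buffer="efuomeiuovphuuoo" (len 16), cursors c1@5 c2@10 c3@16 c4@16, authorship ..11...22...3434
After op 5 (move_left): buffer="efuomeiuovphuuoo" (len 16), cursors c1@4 c2@9 c3@15 c4@15, authorship ..11...22...3434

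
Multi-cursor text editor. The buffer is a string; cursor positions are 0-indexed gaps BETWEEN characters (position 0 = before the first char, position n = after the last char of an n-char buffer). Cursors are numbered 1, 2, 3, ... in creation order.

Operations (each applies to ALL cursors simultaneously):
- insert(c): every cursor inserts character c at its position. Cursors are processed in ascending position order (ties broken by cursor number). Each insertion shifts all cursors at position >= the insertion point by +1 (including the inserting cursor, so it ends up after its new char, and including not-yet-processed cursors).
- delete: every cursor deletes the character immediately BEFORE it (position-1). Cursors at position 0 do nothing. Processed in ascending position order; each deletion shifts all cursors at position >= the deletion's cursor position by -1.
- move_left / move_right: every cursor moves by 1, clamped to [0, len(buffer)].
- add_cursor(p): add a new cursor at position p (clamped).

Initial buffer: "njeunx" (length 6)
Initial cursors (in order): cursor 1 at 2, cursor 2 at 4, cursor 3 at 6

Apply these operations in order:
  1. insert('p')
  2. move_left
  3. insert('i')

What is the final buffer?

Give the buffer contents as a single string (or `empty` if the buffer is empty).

After op 1 (insert('p')): buffer="njpeupnxp" (len 9), cursors c1@3 c2@6 c3@9, authorship ..1..2..3
After op 2 (move_left): buffer="njpeupnxp" (len 9), cursors c1@2 c2@5 c3@8, authorship ..1..2..3
After op 3 (insert('i')): buffer="njipeuipnxip" (len 12), cursors c1@3 c2@7 c3@11, authorship ..11..22..33

Answer: njipeuipnxip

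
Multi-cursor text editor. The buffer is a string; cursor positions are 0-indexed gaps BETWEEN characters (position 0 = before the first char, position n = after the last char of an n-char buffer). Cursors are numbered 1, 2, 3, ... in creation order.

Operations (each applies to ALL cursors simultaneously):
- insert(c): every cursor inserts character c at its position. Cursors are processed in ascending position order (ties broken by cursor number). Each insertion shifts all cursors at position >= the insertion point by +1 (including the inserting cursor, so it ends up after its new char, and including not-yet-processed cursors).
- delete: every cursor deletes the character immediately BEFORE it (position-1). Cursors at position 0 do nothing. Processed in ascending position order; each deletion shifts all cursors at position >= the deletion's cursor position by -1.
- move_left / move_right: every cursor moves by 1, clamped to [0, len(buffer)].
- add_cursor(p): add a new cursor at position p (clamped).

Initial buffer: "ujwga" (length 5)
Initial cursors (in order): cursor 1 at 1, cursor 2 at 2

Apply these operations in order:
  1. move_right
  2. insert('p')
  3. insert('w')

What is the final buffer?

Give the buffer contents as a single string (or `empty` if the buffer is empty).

Answer: ujpwwpwga

Derivation:
After op 1 (move_right): buffer="ujwga" (len 5), cursors c1@2 c2@3, authorship .....
After op 2 (insert('p')): buffer="ujpwpga" (len 7), cursors c1@3 c2@5, authorship ..1.2..
After op 3 (insert('w')): buffer="ujpwwpwga" (len 9), cursors c1@4 c2@7, authorship ..11.22..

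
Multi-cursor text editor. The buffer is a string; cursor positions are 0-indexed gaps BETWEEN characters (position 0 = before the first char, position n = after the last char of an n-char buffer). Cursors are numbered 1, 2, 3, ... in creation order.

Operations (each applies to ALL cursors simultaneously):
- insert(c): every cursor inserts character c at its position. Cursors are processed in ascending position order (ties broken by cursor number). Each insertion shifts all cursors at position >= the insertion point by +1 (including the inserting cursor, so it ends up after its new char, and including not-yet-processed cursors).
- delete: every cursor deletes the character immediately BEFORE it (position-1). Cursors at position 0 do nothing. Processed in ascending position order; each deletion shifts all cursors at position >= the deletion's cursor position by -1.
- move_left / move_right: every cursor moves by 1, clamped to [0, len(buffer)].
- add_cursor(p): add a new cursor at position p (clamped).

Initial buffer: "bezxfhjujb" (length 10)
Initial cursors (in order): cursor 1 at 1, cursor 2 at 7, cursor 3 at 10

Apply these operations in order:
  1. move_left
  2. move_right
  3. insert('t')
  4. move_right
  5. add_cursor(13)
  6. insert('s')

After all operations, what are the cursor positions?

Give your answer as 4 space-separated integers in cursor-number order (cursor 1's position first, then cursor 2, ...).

Answer: 4 12 17 17

Derivation:
After op 1 (move_left): buffer="bezxfhjujb" (len 10), cursors c1@0 c2@6 c3@9, authorship ..........
After op 2 (move_right): buffer="bezxfhjujb" (len 10), cursors c1@1 c2@7 c3@10, authorship ..........
After op 3 (insert('t')): buffer="btezxfhjtujbt" (len 13), cursors c1@2 c2@9 c3@13, authorship .1......2...3
After op 4 (move_right): buffer="btezxfhjtujbt" (len 13), cursors c1@3 c2@10 c3@13, authorship .1......2...3
After op 5 (add_cursor(13)): buffer="btezxfhjtujbt" (len 13), cursors c1@3 c2@10 c3@13 c4@13, authorship .1......2...3
After op 6 (insert('s')): buffer="bteszxfhjtusjbtss" (len 17), cursors c1@4 c2@12 c3@17 c4@17, authorship .1.1.....2.2..334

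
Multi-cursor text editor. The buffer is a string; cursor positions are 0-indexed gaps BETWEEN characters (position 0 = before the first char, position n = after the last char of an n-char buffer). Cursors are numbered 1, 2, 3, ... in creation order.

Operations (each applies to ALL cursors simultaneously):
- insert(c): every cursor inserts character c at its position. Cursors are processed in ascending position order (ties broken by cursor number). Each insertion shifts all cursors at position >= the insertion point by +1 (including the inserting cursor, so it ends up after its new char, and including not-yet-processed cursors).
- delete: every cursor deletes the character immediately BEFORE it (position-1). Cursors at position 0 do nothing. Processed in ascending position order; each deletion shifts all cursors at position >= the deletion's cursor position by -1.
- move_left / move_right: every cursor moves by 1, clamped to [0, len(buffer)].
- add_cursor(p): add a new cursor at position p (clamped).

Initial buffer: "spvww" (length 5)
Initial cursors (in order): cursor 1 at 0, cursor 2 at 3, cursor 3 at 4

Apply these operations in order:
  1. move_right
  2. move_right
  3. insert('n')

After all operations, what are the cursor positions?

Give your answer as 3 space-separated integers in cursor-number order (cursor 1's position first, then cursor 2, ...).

After op 1 (move_right): buffer="spvww" (len 5), cursors c1@1 c2@4 c3@5, authorship .....
After op 2 (move_right): buffer="spvww" (len 5), cursors c1@2 c2@5 c3@5, authorship .....
After op 3 (insert('n')): buffer="spnvwwnn" (len 8), cursors c1@3 c2@8 c3@8, authorship ..1...23

Answer: 3 8 8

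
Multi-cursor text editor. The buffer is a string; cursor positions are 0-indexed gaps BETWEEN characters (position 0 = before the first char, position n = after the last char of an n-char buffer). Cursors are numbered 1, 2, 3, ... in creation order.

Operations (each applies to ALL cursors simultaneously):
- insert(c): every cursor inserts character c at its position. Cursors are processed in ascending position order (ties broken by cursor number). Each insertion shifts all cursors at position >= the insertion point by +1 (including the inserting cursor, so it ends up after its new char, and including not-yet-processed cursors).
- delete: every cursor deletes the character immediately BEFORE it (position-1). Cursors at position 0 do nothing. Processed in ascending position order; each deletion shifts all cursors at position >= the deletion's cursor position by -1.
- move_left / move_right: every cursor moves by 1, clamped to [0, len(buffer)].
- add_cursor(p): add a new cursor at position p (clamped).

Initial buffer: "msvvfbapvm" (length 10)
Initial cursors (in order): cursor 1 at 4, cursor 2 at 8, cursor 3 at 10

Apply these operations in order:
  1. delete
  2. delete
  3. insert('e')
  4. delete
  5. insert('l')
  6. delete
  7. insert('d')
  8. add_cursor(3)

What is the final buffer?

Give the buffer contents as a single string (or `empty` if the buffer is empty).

After op 1 (delete): buffer="msvfbav" (len 7), cursors c1@3 c2@6 c3@7, authorship .......
After op 2 (delete): buffer="msfb" (len 4), cursors c1@2 c2@4 c3@4, authorship ....
After op 3 (insert('e')): buffer="msefbee" (len 7), cursors c1@3 c2@7 c3@7, authorship ..1..23
After op 4 (delete): buffer="msfb" (len 4), cursors c1@2 c2@4 c3@4, authorship ....
After op 5 (insert('l')): buffer="mslfbll" (len 7), cursors c1@3 c2@7 c3@7, authorship ..1..23
After op 6 (delete): buffer="msfb" (len 4), cursors c1@2 c2@4 c3@4, authorship ....
After op 7 (insert('d')): buffer="msdfbdd" (len 7), cursors c1@3 c2@7 c3@7, authorship ..1..23
After op 8 (add_cursor(3)): buffer="msdfbdd" (len 7), cursors c1@3 c4@3 c2@7 c3@7, authorship ..1..23

Answer: msdfbdd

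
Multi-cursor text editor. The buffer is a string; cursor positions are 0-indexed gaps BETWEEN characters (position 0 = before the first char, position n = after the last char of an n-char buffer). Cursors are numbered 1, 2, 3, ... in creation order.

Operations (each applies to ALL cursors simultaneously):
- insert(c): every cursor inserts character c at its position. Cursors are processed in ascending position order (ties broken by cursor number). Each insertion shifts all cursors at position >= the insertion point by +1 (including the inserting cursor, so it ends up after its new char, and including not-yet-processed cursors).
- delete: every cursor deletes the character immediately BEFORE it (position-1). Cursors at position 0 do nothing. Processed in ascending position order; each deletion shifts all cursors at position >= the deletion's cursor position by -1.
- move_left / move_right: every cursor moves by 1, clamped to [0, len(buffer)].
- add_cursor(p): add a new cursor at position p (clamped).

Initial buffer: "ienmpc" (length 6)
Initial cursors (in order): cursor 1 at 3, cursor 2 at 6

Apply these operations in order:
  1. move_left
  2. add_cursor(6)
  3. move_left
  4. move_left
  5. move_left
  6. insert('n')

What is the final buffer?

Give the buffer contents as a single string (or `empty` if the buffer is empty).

After op 1 (move_left): buffer="ienmpc" (len 6), cursors c1@2 c2@5, authorship ......
After op 2 (add_cursor(6)): buffer="ienmpc" (len 6), cursors c1@2 c2@5 c3@6, authorship ......
After op 3 (move_left): buffer="ienmpc" (len 6), cursors c1@1 c2@4 c3@5, authorship ......
After op 4 (move_left): buffer="ienmpc" (len 6), cursors c1@0 c2@3 c3@4, authorship ......
After op 5 (move_left): buffer="ienmpc" (len 6), cursors c1@0 c2@2 c3@3, authorship ......
After op 6 (insert('n')): buffer="niennnmpc" (len 9), cursors c1@1 c2@4 c3@6, authorship 1..2.3...

Answer: niennnmpc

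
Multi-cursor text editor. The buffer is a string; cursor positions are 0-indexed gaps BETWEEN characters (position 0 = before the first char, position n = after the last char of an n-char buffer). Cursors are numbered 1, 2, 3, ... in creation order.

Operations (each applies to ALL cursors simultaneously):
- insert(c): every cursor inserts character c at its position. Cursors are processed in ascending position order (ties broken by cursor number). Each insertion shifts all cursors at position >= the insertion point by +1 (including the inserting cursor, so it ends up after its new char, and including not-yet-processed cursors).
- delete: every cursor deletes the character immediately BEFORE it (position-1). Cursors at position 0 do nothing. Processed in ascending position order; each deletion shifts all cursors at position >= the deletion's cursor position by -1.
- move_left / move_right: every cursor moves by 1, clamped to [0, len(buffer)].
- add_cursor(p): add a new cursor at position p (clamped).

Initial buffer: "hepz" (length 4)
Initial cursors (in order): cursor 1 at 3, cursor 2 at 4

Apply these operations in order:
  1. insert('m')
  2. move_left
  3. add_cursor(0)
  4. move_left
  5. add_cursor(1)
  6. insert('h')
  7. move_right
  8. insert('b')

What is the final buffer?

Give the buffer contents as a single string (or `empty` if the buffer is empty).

After op 1 (insert('m')): buffer="hepmzm" (len 6), cursors c1@4 c2@6, authorship ...1.2
After op 2 (move_left): buffer="hepmzm" (len 6), cursors c1@3 c2@5, authorship ...1.2
After op 3 (add_cursor(0)): buffer="hepmzm" (len 6), cursors c3@0 c1@3 c2@5, authorship ...1.2
After op 4 (move_left): buffer="hepmzm" (len 6), cursors c3@0 c1@2 c2@4, authorship ...1.2
After op 5 (add_cursor(1)): buffer="hepmzm" (len 6), cursors c3@0 c4@1 c1@2 c2@4, authorship ...1.2
After op 6 (insert('h')): buffer="hhhehpmhzm" (len 10), cursors c3@1 c4@3 c1@5 c2@8, authorship 3.4.1.12.2
After op 7 (move_right): buffer="hhhehpmhzm" (len 10), cursors c3@2 c4@4 c1@6 c2@9, authorship 3.4.1.12.2
After op 8 (insert('b')): buffer="hhbhebhpbmhzbm" (len 14), cursors c3@3 c4@6 c1@9 c2@13, authorship 3.34.41.112.22

Answer: hhbhebhpbmhzbm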